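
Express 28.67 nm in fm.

nano = 10^-9, femto = 10^-15; factor is 10^6.
28.67 × 10^6 = 28670000

28670000 fm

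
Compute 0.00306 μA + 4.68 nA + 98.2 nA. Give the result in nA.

105.94 nA

In nA:
  0.00306 μA = 0.00306 × 10³ nA = 3.06
  4.68 nA → 4.68
  98.2 nA → 98.2
Sum: 3.06 + 4.68 + 98.2 = 105.94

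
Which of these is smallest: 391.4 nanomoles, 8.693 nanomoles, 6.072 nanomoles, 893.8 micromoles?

391.4 nanomoles = 0.0000003914 moles
8.693 nanomoles = 0.000000008693 moles
6.072 nanomoles = 0.000000006072 moles
893.8 micromoles = 0.0008938 moles

6.072 nanomoles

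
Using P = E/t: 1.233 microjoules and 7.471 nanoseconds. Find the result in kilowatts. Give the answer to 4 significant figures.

(1.233 × 10⁻⁶) / (7.471 × 10⁻⁹) = 0.165038 × 10³ W

0.1650 kilowatts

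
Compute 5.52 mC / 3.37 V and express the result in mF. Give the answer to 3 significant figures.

1.64 mF

(5.52 × 10⁻³) / (3.37) = 1.638 × 10⁻³ F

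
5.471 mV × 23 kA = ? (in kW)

0.125833 kW

5.471 × 10^-3 × 23 × 10^3 = 125.833 W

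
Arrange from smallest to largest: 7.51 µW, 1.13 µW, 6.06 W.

7.51 µW = 0.00000751 W
1.13 µW = 0.00000113 W
6.06 W = 6.06 W

1.13 µW < 7.51 µW < 6.06 W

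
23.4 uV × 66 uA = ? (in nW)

1.5444 nW

23.4e-6 × 66e-6 = 1544.4e-12 W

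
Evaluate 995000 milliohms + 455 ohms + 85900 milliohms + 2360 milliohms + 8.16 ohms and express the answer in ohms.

1546.42 ohms

In ohms:
  995000 milliohms = 995000e-3 ohms = 995
  455 ohms → 455
  85900 milliohms = 85900e-3 ohms = 85.9
  2360 milliohms = 2360e-3 ohms = 2.36
  8.16 ohms → 8.16
Sum: 995 + 455 + 85.9 + 2.36 + 8.16 = 1546.42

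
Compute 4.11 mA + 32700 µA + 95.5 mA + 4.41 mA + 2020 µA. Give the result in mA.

In mA:
  4.11 mA → 4.11
  32700 µA = 32700 × 10⁻³ mA = 32.7
  95.5 mA → 95.5
  4.41 mA → 4.41
  2020 µA = 2020 × 10⁻³ mA = 2.02
Sum: 4.11 + 32.7 + 95.5 + 4.41 + 2.02 = 138.74

138.74 mA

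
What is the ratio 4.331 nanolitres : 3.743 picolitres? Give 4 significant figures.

1157

(4.331 × 10⁻⁹) / (3.743 × 10⁻¹²) = 1.1571 × 10³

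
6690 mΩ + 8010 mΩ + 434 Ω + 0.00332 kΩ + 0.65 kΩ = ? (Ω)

1102.02 Ω

In Ω:
  6690 mΩ = 6690 × 10^-3 Ω = 6.69
  8010 mΩ = 8010 × 10^-3 Ω = 8.01
  434 Ω → 434
  0.00332 kΩ = 0.00332 × 10^3 Ω = 3.32
  0.65 kΩ = 0.65 × 10^3 Ω = 650
Sum: 6.69 + 8.01 + 434 + 3.32 + 650 = 1102.02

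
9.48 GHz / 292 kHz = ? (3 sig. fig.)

(9.48 × 10^9) / (292 × 10^3) = 0.03247 × 10^6

32500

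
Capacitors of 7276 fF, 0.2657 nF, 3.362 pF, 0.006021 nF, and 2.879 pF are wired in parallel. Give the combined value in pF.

In pF:
  7276 fF = 7276 × 10⁻³ pF = 7.276
  0.2657 nF = 0.2657 × 10³ pF = 265.7
  3.362 pF → 3.362
  0.006021 nF = 0.006021 × 10³ pF = 6.021
  2.879 pF → 2.879
Sum: 7.276 + 265.7 + 3.362 + 6.021 + 2.879 = 285.238

285.238 pF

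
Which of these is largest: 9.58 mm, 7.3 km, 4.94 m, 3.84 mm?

7.3 km

9.58 mm = 0.00958 m
7.3 km = 7300 m
4.94 m = 4.94 m
3.84 mm = 0.00384 m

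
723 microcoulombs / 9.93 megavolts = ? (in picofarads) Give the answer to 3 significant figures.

(723 × 10^-6) / (9.93 × 10^6) = 72.81 × 10^-12 F

72.8 picofarads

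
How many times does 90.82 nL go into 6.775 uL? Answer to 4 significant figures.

(6.775e-6) / (90.82e-9) = 0.074598e3

74.60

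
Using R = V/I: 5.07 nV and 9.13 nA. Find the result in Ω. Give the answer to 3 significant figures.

0.555 Ω

(5.07e-9) / (9.13e-9) = 0.55531 Ω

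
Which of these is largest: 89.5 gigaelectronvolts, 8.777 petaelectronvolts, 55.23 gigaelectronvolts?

89.5 gigaelectronvolts = 89500000000 electronvolts
8.777 petaelectronvolts = 8777000000000000 electronvolts
55.23 gigaelectronvolts = 55230000000 electronvolts

8.777 petaelectronvolts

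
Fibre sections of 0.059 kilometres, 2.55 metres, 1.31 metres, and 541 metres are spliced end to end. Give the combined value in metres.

603.86 metres

In metres:
  0.059 kilometres = 0.059e3 metres = 59
  2.55 metres → 2.55
  1.31 metres → 1.31
  541 metres → 541
Sum: 59 + 2.55 + 1.31 + 541 = 603.86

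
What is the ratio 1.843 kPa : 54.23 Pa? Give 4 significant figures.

33.98

(1.843 × 10^3) / (54.23) = 0.033985 × 10^3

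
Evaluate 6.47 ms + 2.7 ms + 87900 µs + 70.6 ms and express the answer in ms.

167.67 ms

In ms:
  6.47 ms → 6.47
  2.7 ms → 2.7
  87900 µs = 87900e-3 ms = 87.9
  70.6 ms → 70.6
Sum: 6.47 + 2.7 + 87.9 + 70.6 = 167.67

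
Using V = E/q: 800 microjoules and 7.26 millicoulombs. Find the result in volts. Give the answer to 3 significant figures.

(800 × 10^-6) / (7.26 × 10^-3) = 110.19 × 10^-3 V

0.110 volts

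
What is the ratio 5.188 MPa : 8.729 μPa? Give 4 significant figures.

(5.188e6) / (8.729e-6) = 0.59434e12

594300000000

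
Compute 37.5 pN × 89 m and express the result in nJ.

3.3375 nJ

37.5 × 10^-12 × 89 = 3337.5 × 10^-12 J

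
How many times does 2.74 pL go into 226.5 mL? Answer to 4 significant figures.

(226.5 × 10⁻³) / (2.74 × 10⁻¹²) = 82.664 × 10⁹

82660000000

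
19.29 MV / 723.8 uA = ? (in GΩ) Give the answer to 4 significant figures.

(19.29e6) / (723.8e-6) = 0.026651e12 Ω

26.65 GΩ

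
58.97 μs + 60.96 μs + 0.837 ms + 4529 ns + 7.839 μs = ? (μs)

969.298 μs

In μs:
  58.97 μs → 58.97
  60.96 μs → 60.96
  0.837 ms = 0.837 × 10^3 μs = 837
  4529 ns = 4529 × 10^-3 μs = 4.529
  7.839 μs → 7.839
Sum: 58.97 + 60.96 + 837 + 4.529 + 7.839 = 969.298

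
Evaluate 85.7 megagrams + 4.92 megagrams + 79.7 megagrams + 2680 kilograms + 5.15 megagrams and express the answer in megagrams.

178.15 megagrams

In megagrams:
  85.7 megagrams → 85.7
  4.92 megagrams → 4.92
  79.7 megagrams → 79.7
  2680 kilograms = 2680 × 10^-3 megagrams = 2.68
  5.15 megagrams → 5.15
Sum: 85.7 + 4.92 + 79.7 + 2.68 + 5.15 = 178.15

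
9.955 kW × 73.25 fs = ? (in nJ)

9.955 × 10^3 × 73.25 × 10^-15 = 729.20375 × 10^-12 J

0.72920375 nJ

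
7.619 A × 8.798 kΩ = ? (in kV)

7.619 × 8.798e3 = 67.031962e3 V

67.031962 kV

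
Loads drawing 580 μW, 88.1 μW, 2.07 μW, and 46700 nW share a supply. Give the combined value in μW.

716.87 μW

In μW:
  580 μW → 580
  88.1 μW → 88.1
  2.07 μW → 2.07
  46700 nW = 46700e-3 μW = 46.7
Sum: 580 + 88.1 + 2.07 + 46.7 = 716.87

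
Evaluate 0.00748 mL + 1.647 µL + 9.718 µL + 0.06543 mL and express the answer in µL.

In µL:
  0.00748 mL = 0.00748 × 10^3 µL = 7.48
  1.647 µL → 1.647
  9.718 µL → 9.718
  0.06543 mL = 0.06543 × 10^3 µL = 65.43
Sum: 7.48 + 1.647 + 9.718 + 65.43 = 84.275

84.275 µL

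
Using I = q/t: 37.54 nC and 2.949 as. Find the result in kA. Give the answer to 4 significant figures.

12730000 kA

(37.54 × 10⁻⁹) / (2.949 × 10⁻¹⁸) = 12.7297 × 10⁹ A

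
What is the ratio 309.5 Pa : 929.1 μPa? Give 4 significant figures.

(309.5) / (929.1 × 10⁻⁶) = 0.33312 × 10⁶

333100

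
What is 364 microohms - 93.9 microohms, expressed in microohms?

270.1 microohms

In microohms:
  364 microohms → 364
  93.9 microohms → 93.9
Difference: 364 - 93.9 = 270.1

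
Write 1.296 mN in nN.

1296000 nN

milli = 1e-3, nano = 1e-9; factor is 1e6.
1.296 × 1e6 = 1296000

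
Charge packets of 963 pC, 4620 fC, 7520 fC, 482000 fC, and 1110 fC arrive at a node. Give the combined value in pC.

1458.25 pC

In pC:
  963 pC → 963
  4620 fC = 4620 × 10^-3 pC = 4.62
  7520 fC = 7520 × 10^-3 pC = 7.52
  482000 fC = 482000 × 10^-3 pC = 482
  1110 fC = 1110 × 10^-3 pC = 1.11
Sum: 963 + 4.62 + 7.52 + 482 + 1.11 = 1458.25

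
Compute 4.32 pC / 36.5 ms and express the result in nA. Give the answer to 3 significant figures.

0.118 nA

(4.32 × 10^-12) / (36.5 × 10^-3) = 0.11836 × 10^-9 A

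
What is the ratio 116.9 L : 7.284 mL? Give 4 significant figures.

16050

(116.9) / (7.284e-3) = 16.049e3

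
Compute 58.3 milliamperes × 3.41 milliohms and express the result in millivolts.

58.3 × 10⁻³ × 3.41 × 10⁻³ = 198.803 × 10⁻⁶ V

0.198803 millivolts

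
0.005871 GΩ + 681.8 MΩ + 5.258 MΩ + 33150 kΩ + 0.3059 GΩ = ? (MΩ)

In MΩ:
  0.005871 GΩ = 0.005871 × 10^3 MΩ = 5.871
  681.8 MΩ → 681.8
  5.258 MΩ → 5.258
  33150 kΩ = 33150 × 10^-3 MΩ = 33.15
  0.3059 GΩ = 0.3059 × 10^3 MΩ = 305.9
Sum: 5.871 + 681.8 + 5.258 + 33.15 + 305.9 = 1031.979

1031.979 MΩ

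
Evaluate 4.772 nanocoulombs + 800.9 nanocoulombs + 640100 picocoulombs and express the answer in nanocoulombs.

In nanocoulombs:
  4.772 nanocoulombs → 4.772
  800.9 nanocoulombs → 800.9
  640100 picocoulombs = 640100 × 10^-3 nanocoulombs = 640.1
Sum: 4.772 + 800.9 + 640.1 = 1445.772

1445.772 nanocoulombs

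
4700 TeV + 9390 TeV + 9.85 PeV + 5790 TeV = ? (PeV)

29.73 PeV

In PeV:
  4700 TeV = 4700 × 10^-3 PeV = 4.7
  9390 TeV = 9390 × 10^-3 PeV = 9.39
  9.85 PeV → 9.85
  5790 TeV = 5790 × 10^-3 PeV = 5.79
Sum: 4.7 + 9.39 + 9.85 + 5.79 = 29.73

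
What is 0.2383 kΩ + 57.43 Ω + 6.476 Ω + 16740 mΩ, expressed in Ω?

In Ω:
  0.2383 kΩ = 0.2383 × 10³ Ω = 238.3
  57.43 Ω → 57.43
  6.476 Ω → 6.476
  16740 mΩ = 16740 × 10⁻³ Ω = 16.74
Sum: 238.3 + 57.43 + 6.476 + 16.74 = 318.946

318.946 Ω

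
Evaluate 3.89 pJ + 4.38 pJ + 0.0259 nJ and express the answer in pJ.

34.17 pJ

In pJ:
  3.89 pJ → 3.89
  4.38 pJ → 4.38
  0.0259 nJ = 0.0259 × 10³ pJ = 25.9
Sum: 3.89 + 4.38 + 25.9 = 34.17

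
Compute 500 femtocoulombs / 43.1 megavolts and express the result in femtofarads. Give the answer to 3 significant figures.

(500 × 10^-15) / (43.1 × 10^6) = 11.601 × 10^-21 F

0.0000116 femtofarads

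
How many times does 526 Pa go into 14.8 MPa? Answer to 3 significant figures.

28100

(14.8 × 10^6) / (526) = 0.02814 × 10^6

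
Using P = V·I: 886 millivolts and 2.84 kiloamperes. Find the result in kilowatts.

886e-3 × 2.84e3 = 2516.24 W

2.51624 kilowatts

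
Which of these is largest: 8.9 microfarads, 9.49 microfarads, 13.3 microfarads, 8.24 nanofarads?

8.9 microfarads = 0.0000089 farads
9.49 microfarads = 0.00000949 farads
13.3 microfarads = 0.0000133 farads
8.24 nanofarads = 0.00000000824 farads

13.3 microfarads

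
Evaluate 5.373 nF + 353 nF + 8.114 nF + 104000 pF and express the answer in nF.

In nF:
  5.373 nF → 5.373
  353 nF → 353
  8.114 nF → 8.114
  104000 pF = 104000 × 10⁻³ nF = 104
Sum: 5.373 + 353 + 8.114 + 104 = 470.487

470.487 nF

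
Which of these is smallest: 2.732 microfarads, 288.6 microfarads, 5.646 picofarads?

5.646 picofarads

2.732 microfarads = 0.000002732 farads
288.6 microfarads = 0.0002886 farads
5.646 picofarads = 0.000000000005646 farads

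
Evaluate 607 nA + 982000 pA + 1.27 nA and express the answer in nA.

1590.27 nA

In nA:
  607 nA → 607
  982000 pA = 982000e-3 nA = 982
  1.27 nA → 1.27
Sum: 607 + 982 + 1.27 = 1590.27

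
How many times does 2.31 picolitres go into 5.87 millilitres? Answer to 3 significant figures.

2540000000

(5.87 × 10⁻³) / (2.31 × 10⁻¹²) = 2.541 × 10⁹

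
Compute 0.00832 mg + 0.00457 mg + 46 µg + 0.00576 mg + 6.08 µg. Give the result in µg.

70.73 µg

In µg:
  0.00832 mg = 0.00832e3 µg = 8.32
  0.00457 mg = 0.00457e3 µg = 4.57
  46 µg → 46
  0.00576 mg = 0.00576e3 µg = 5.76
  6.08 µg → 6.08
Sum: 8.32 + 4.57 + 46 + 5.76 + 6.08 = 70.73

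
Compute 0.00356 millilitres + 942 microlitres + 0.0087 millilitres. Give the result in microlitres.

In microlitres:
  0.00356 millilitres = 0.00356 × 10^3 microlitres = 3.56
  942 microlitres → 942
  0.0087 millilitres = 0.0087 × 10^3 microlitres = 8.7
Sum: 3.56 + 942 + 8.7 = 954.26

954.26 microlitres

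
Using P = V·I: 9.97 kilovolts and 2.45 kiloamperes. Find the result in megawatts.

9.97e3 × 2.45e3 = 24.4265e6 W

24.4265 megawatts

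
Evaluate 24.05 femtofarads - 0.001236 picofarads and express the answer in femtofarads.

22.814 femtofarads

In femtofarads:
  24.05 femtofarads → 24.05
  0.001236 picofarads = 0.001236 × 10^3 femtofarads = 1.236
Difference: 24.05 - 1.236 = 22.814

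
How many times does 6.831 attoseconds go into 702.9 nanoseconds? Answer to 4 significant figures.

(702.9e-9) / (6.831e-18) = 102.9e9

102900000000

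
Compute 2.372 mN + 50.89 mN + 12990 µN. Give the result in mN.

66.252 mN

In mN:
  2.372 mN → 2.372
  50.89 mN → 50.89
  12990 µN = 12990 × 10^-3 mN = 12.99
Sum: 2.372 + 50.89 + 12.99 = 66.252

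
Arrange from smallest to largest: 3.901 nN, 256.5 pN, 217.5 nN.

3.901 nN = 0.000000003901 N
256.5 pN = 0.0000000002565 N
217.5 nN = 0.0000002175 N

256.5 pN < 3.901 nN < 217.5 nN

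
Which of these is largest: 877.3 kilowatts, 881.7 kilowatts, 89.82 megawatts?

877.3 kilowatts = 877300 watts
881.7 kilowatts = 881700 watts
89.82 megawatts = 89820000 watts

89.82 megawatts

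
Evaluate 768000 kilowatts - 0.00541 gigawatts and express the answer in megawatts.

In megawatts:
  768000 kilowatts = 768000 × 10⁻³ megawatts = 768
  0.00541 gigawatts = 0.00541 × 10³ megawatts = 5.41
Difference: 768 - 5.41 = 762.59

762.59 megawatts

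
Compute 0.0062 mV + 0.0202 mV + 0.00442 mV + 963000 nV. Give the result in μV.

In μV:
  0.0062 mV = 0.0062e3 μV = 6.2
  0.0202 mV = 0.0202e3 μV = 20.2
  0.00442 mV = 0.00442e3 μV = 4.42
  963000 nV = 963000e-3 μV = 963
Sum: 6.2 + 20.2 + 4.42 + 963 = 993.82

993.82 μV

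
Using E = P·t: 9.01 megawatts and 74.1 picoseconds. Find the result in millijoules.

0.667641 millijoules

9.01e6 × 74.1e-12 = 667.641e-6 J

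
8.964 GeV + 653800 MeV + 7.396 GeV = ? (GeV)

In GeV:
  8.964 GeV → 8.964
  653800 MeV = 653800 × 10⁻³ GeV = 653.8
  7.396 GeV → 7.396
Sum: 8.964 + 653.8 + 7.396 = 670.16

670.16 GeV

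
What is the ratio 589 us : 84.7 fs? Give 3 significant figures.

6950000000

(589 × 10⁻⁶) / (84.7 × 10⁻¹⁵) = 6.954 × 10⁹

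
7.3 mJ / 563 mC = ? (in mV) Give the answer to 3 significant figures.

13.0 mV

(7.3e-3) / (563e-3) = 0.012966 V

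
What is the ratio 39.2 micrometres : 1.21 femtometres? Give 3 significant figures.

(39.2 × 10^-6) / (1.21 × 10^-15) = 32.4 × 10^9

32400000000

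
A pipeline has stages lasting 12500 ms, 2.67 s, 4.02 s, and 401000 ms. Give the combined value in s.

420.19 s

In s:
  12500 ms = 12500e-3 s = 12.5
  2.67 s → 2.67
  4.02 s → 4.02
  401000 ms = 401000e-3 s = 401
Sum: 12.5 + 2.67 + 4.02 + 401 = 420.19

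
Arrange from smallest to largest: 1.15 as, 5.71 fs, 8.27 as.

1.15 as < 8.27 as < 5.71 fs

1.15 as = 0.00000000000000000115 s
5.71 fs = 0.00000000000000571 s
8.27 as = 0.00000000000000000827 s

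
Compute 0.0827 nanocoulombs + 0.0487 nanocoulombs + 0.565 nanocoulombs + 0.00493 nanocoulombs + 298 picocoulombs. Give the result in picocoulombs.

In picocoulombs:
  0.0827 nanocoulombs = 0.0827 × 10^3 picocoulombs = 82.7
  0.0487 nanocoulombs = 0.0487 × 10^3 picocoulombs = 48.7
  0.565 nanocoulombs = 0.565 × 10^3 picocoulombs = 565
  0.00493 nanocoulombs = 0.00493 × 10^3 picocoulombs = 4.93
  298 picocoulombs → 298
Sum: 82.7 + 48.7 + 565 + 4.93 + 298 = 999.33

999.33 picocoulombs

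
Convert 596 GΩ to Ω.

giga = 10⁹, (no prefix) = 10⁰; factor is 10⁹.
596 × 10⁹ = 596000000000

596000000000 Ω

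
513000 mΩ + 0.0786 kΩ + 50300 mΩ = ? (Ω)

In Ω:
  513000 mΩ = 513000 × 10⁻³ Ω = 513
  0.0786 kΩ = 0.0786 × 10³ Ω = 78.6
  50300 mΩ = 50300 × 10⁻³ Ω = 50.3
Sum: 513 + 78.6 + 50.3 = 641.9

641.9 Ω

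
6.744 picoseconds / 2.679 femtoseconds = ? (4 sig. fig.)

2517

(6.744e-12) / (2.679e-15) = 2.5174e3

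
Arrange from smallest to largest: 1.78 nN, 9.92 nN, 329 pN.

1.78 nN = 0.00000000178 N
9.92 nN = 0.00000000992 N
329 pN = 0.000000000329 N

329 pN < 1.78 nN < 9.92 nN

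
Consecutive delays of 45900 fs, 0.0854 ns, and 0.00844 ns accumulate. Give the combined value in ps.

139.74 ps

In ps:
  45900 fs = 45900 × 10⁻³ ps = 45.9
  0.0854 ns = 0.0854 × 10³ ps = 85.4
  0.00844 ns = 0.00844 × 10³ ps = 8.44
Sum: 45.9 + 85.4 + 8.44 = 139.74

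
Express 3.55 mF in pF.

milli = 10⁻³, pico = 10⁻¹²; factor is 10⁹.
3.55 × 10⁹ = 3550000000

3550000000 pF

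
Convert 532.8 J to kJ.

0.5328 kJ

(no prefix) = 10⁰, kilo = 10³; factor is 10⁻³.
532.8 × 10⁻³ = 0.5328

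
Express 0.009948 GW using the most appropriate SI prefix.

9.948 MW

= 9.948 × 10^6 W; 10^6 is mega.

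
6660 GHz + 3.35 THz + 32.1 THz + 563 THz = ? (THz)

605.11 THz

In THz:
  6660 GHz = 6660 × 10⁻³ THz = 6.66
  3.35 THz → 3.35
  32.1 THz → 32.1
  563 THz → 563
Sum: 6.66 + 3.35 + 32.1 + 563 = 605.11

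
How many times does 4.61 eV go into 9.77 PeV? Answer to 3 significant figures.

(9.77 × 10¹⁵) / (4.61) = 2.119 × 10¹⁵

2120000000000000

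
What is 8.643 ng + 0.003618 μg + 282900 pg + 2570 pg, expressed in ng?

297.731 ng

In ng:
  8.643 ng → 8.643
  0.003618 μg = 0.003618e3 ng = 3.618
  282900 pg = 282900e-3 ng = 282.9
  2570 pg = 2570e-3 ng = 2.57
Sum: 8.643 + 3.618 + 282.9 + 2.57 = 297.731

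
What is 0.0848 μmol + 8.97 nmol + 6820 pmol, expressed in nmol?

In nmol:
  0.0848 μmol = 0.0848 × 10³ nmol = 84.8
  8.97 nmol → 8.97
  6820 pmol = 6820 × 10⁻³ nmol = 6.82
Sum: 84.8 + 8.97 + 6.82 = 100.59

100.59 nmol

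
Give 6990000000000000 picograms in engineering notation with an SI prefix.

6.99 kilograms

= 6.99e3 grams; 1e3 is kilo.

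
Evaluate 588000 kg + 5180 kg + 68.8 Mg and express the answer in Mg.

In Mg:
  588000 kg = 588000e-3 Mg = 588
  5180 kg = 5180e-3 Mg = 5.18
  68.8 Mg → 68.8
Sum: 588 + 5.18 + 68.8 = 661.98

661.98 Mg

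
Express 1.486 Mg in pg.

mega = 1e6, pico = 1e-12; factor is 1e18.
1.486 × 1e18 = 1486000000000000000

1486000000000000000 pg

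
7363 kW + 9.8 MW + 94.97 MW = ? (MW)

112.133 MW

In MW:
  7363 kW = 7363 × 10^-3 MW = 7.363
  9.8 MW → 9.8
  94.97 MW → 94.97
Sum: 7.363 + 9.8 + 94.97 = 112.133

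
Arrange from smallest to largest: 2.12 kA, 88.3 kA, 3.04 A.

2.12 kA = 2120 A
88.3 kA = 88300 A
3.04 A = 3.04 A

3.04 A < 2.12 kA < 88.3 kA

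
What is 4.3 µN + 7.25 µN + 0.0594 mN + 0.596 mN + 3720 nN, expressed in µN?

In µN:
  4.3 µN → 4.3
  7.25 µN → 7.25
  0.0594 mN = 0.0594e3 µN = 59.4
  0.596 mN = 0.596e3 µN = 596
  3720 nN = 3720e-3 µN = 3.72
Sum: 4.3 + 7.25 + 59.4 + 596 + 3.72 = 670.67

670.67 µN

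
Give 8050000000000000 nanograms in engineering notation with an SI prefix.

8.05 megagrams

= 8.05 × 10^6 grams; 10^6 is mega.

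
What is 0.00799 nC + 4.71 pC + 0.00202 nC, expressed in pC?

In pC:
  0.00799 nC = 0.00799e3 pC = 7.99
  4.71 pC → 4.71
  0.00202 nC = 0.00202e3 pC = 2.02
Sum: 7.99 + 4.71 + 2.02 = 14.72

14.72 pC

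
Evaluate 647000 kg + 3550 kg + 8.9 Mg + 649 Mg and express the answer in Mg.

1308.45 Mg

In Mg:
  647000 kg = 647000 × 10^-3 Mg = 647
  3550 kg = 3550 × 10^-3 Mg = 3.55
  8.9 Mg → 8.9
  649 Mg → 649
Sum: 647 + 3.55 + 8.9 + 649 = 1308.45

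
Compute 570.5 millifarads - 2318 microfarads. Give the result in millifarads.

568.182 millifarads

In millifarads:
  570.5 millifarads → 570.5
  2318 microfarads = 2318 × 10⁻³ millifarads = 2.318
Difference: 570.5 - 2.318 = 568.182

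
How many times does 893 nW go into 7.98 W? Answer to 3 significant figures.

(7.98) / (893 × 10^-9) = 0.008936 × 10^9

8940000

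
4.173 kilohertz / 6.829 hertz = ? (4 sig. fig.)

(4.173 × 10^3) / (6.829) = 0.61107 × 10^3

611.1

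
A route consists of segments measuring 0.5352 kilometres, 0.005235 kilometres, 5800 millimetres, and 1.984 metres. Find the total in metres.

In metres:
  0.5352 kilometres = 0.5352 × 10^3 metres = 535.2
  0.005235 kilometres = 0.005235 × 10^3 metres = 5.235
  5800 millimetres = 5800 × 10^-3 metres = 5.8
  1.984 metres → 1.984
Sum: 535.2 + 5.235 + 5.8 + 1.984 = 548.219

548.219 metres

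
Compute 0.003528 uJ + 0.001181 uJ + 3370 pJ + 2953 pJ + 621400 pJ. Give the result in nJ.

In nJ:
  0.003528 uJ = 0.003528e3 nJ = 3.528
  0.001181 uJ = 0.001181e3 nJ = 1.181
  3370 pJ = 3370e-3 nJ = 3.37
  2953 pJ = 2953e-3 nJ = 2.953
  621400 pJ = 621400e-3 nJ = 621.4
Sum: 3.528 + 1.181 + 3.37 + 2.953 + 621.4 = 632.432

632.432 nJ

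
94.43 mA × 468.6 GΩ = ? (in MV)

44249.898 MV

94.43 × 10^-3 × 468.6 × 10^9 = 44249.898 × 10^6 V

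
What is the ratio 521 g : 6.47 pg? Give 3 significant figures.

80500000000000

(521) / (6.47e-12) = 80.53e12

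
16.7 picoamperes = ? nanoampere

0.0167 nanoamperes

pico = 10⁻¹², nano = 10⁻⁹; factor is 10⁻³.
16.7 × 10⁻³ = 0.0167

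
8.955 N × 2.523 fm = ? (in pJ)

0.022593465 pJ

8.955 × 2.523 × 10^-15 = 22.593465 × 10^-15 J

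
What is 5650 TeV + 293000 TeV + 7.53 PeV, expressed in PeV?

In PeV:
  5650 TeV = 5650 × 10^-3 PeV = 5.65
  293000 TeV = 293000 × 10^-3 PeV = 293
  7.53 PeV → 7.53
Sum: 5.65 + 293 + 7.53 = 306.18

306.18 PeV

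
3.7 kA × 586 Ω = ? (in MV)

3.7e3 × 586 = 2168.2e3 V

2.1682 MV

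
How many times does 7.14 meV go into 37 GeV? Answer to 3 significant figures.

5180000000000

(37 × 10⁹) / (7.14 × 10⁻³) = 5.182 × 10¹²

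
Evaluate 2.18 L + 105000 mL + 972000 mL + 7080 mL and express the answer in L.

1086.26 L

In L:
  2.18 L → 2.18
  105000 mL = 105000 × 10^-3 L = 105
  972000 mL = 972000 × 10^-3 L = 972
  7080 mL = 7080 × 10^-3 L = 7.08
Sum: 2.18 + 105 + 972 + 7.08 = 1086.26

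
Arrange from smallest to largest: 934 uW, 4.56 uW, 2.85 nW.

934 uW = 0.000934 W
4.56 uW = 0.00000456 W
2.85 nW = 0.00000000285 W

2.85 nW < 4.56 uW < 934 uW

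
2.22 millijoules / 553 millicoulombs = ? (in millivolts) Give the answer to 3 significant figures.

4.01 millivolts

(2.22 × 10^-3) / (553 × 10^-3) = 0.0040145 V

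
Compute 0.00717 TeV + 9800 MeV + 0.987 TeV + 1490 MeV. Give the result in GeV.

In GeV:
  0.00717 TeV = 0.00717 × 10^3 GeV = 7.17
  9800 MeV = 9800 × 10^-3 GeV = 9.8
  0.987 TeV = 0.987 × 10^3 GeV = 987
  1490 MeV = 1490 × 10^-3 GeV = 1.49
Sum: 7.17 + 9.8 + 987 + 1.49 = 1005.46

1005.46 GeV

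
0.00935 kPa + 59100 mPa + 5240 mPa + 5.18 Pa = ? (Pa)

78.87 Pa

In Pa:
  0.00935 kPa = 0.00935e3 Pa = 9.35
  59100 mPa = 59100e-3 Pa = 59.1
  5240 mPa = 5240e-3 Pa = 5.24
  5.18 Pa → 5.18
Sum: 9.35 + 59.1 + 5.24 + 5.18 = 78.87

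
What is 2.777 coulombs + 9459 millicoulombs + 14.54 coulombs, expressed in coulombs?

26.776 coulombs

In coulombs:
  2.777 coulombs → 2.777
  9459 millicoulombs = 9459 × 10⁻³ coulombs = 9.459
  14.54 coulombs → 14.54
Sum: 2.777 + 9.459 + 14.54 = 26.776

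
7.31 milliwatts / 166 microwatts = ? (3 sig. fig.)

44.0

(7.31 × 10^-3) / (166 × 10^-6) = 0.04404 × 10^3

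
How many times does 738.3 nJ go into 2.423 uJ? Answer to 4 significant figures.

3.282

(2.423 × 10^-6) / (738.3 × 10^-9) = 0.0032819 × 10^3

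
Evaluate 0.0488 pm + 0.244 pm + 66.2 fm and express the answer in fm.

359 fm

In fm:
  0.0488 pm = 0.0488 × 10³ fm = 48.8
  0.244 pm = 0.244 × 10³ fm = 244
  66.2 fm → 66.2
Sum: 48.8 + 244 + 66.2 = 359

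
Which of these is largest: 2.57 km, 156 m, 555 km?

2.57 km = 2570 m
156 m = 156 m
555 km = 555000 m

555 km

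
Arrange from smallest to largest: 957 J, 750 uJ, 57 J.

957 J = 957 J
750 uJ = 0.00075 J
57 J = 57 J

750 uJ < 57 J < 957 J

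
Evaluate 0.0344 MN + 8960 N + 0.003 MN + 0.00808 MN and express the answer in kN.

In kN:
  0.0344 MN = 0.0344e3 kN = 34.4
  8960 N = 8960e-3 kN = 8.96
  0.003 MN = 0.003e3 kN = 3
  0.00808 MN = 0.00808e3 kN = 8.08
Sum: 34.4 + 8.96 + 3 + 8.08 = 54.44

54.44 kN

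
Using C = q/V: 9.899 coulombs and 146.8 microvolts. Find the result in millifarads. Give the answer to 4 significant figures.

(9.899) / (146.8 × 10^-6) = 0.0674319 × 10^6 F

67430000 millifarads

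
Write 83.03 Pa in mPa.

(no prefix) = 10^0, milli = 10^-3; factor is 10^3.
83.03 × 10^3 = 83030

83030 mPa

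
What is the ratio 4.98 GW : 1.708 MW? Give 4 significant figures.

(4.98e9) / (1.708e6) = 2.9157e3

2916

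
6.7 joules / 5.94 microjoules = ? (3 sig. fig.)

(6.7) / (5.94 × 10^-6) = 1.128 × 10^6

1130000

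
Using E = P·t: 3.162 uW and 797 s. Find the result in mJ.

2.520114 mJ

3.162e-6 × 797 = 2520.114e-6 J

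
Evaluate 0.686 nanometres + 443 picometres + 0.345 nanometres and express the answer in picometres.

1474 picometres

In picometres:
  0.686 nanometres = 0.686 × 10^3 picometres = 686
  443 picometres → 443
  0.345 nanometres = 0.345 × 10^3 picometres = 345
Sum: 686 + 443 + 345 = 1474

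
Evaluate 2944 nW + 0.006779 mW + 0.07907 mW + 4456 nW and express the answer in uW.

93.249 uW

In uW:
  2944 nW = 2944 × 10⁻³ uW = 2.944
  0.006779 mW = 0.006779 × 10³ uW = 6.779
  0.07907 mW = 0.07907 × 10³ uW = 79.07
  4456 nW = 4456 × 10⁻³ uW = 4.456
Sum: 2.944 + 6.779 + 79.07 + 4.456 = 93.249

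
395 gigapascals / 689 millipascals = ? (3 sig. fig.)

(395 × 10⁹) / (689 × 10⁻³) = 0.5733 × 10¹²

573000000000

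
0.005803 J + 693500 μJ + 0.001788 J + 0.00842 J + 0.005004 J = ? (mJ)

In mJ:
  0.005803 J = 0.005803e3 mJ = 5.803
  693500 μJ = 693500e-3 mJ = 693.5
  0.001788 J = 0.001788e3 mJ = 1.788
  0.00842 J = 0.00842e3 mJ = 8.42
  0.005004 J = 0.005004e3 mJ = 5.004
Sum: 5.803 + 693.5 + 1.788 + 8.42 + 5.004 = 714.515

714.515 mJ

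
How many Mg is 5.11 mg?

milli = 10⁻³, mega = 10⁶; factor is 10⁻⁹.
5.11 × 10⁻⁹ = 0.00000000511

0.00000000511 Mg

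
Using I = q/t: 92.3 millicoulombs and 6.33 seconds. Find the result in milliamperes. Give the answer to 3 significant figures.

(92.3e-3) / (6.33) = 14.581e-3 A

14.6 milliamperes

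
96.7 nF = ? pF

nano = 10^-9, pico = 10^-12; factor is 10^3.
96.7 × 10^3 = 96700

96700 pF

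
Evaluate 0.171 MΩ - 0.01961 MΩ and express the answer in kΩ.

In kΩ:
  0.171 MΩ = 0.171 × 10³ kΩ = 171
  0.01961 MΩ = 0.01961 × 10³ kΩ = 19.61
Difference: 171 - 19.61 = 151.39

151.39 kΩ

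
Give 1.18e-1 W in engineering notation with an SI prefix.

118 mW

= 118e-3 W; 1e-3 is milli.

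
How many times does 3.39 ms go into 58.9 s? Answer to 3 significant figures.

(58.9) / (3.39 × 10⁻³) = 17.37 × 10³

17400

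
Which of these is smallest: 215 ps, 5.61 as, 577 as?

5.61 as

215 ps = 0.000000000215 s
5.61 as = 0.00000000000000000561 s
577 as = 0.000000000000000577 s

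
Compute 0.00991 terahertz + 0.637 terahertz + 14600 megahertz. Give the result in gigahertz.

661.51 gigahertz

In gigahertz:
  0.00991 terahertz = 0.00991 × 10³ gigahertz = 9.91
  0.637 terahertz = 0.637 × 10³ gigahertz = 637
  14600 megahertz = 14600 × 10⁻³ gigahertz = 14.6
Sum: 9.91 + 637 + 14.6 = 661.51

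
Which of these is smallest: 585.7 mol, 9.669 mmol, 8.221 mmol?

585.7 mol = 585.7 mol
9.669 mmol = 0.009669 mol
8.221 mmol = 0.008221 mol

8.221 mmol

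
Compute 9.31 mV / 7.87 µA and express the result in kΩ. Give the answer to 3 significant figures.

(9.31e-3) / (7.87e-6) = 1.183e3 Ω

1.18 kΩ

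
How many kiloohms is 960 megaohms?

mega = 10^6, kilo = 10^3; factor is 10^3.
960 × 10^3 = 960000

960000 kiloohms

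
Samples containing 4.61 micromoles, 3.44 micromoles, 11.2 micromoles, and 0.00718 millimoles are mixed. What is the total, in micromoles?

26.43 micromoles

In micromoles:
  4.61 micromoles → 4.61
  3.44 micromoles → 3.44
  11.2 micromoles → 11.2
  0.00718 millimoles = 0.00718 × 10^3 micromoles = 7.18
Sum: 4.61 + 3.44 + 11.2 + 7.18 = 26.43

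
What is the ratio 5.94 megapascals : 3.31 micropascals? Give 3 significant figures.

(5.94 × 10^6) / (3.31 × 10^-6) = 1.795 × 10^12

1790000000000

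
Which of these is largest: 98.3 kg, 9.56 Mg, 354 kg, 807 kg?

9.56 Mg

98.3 kg = 98300 g
9.56 Mg = 9560000 g
354 kg = 354000 g
807 kg = 807000 g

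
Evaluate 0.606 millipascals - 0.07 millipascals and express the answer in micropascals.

536 micropascals

In micropascals:
  0.606 millipascals = 0.606 × 10³ micropascals = 606
  0.07 millipascals = 0.07 × 10³ micropascals = 70
Difference: 606 - 70 = 536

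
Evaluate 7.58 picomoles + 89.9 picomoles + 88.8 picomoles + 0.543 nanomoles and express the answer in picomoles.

In picomoles:
  7.58 picomoles → 7.58
  89.9 picomoles → 89.9
  88.8 picomoles → 88.8
  0.543 nanomoles = 0.543 × 10³ picomoles = 543
Sum: 7.58 + 89.9 + 88.8 + 543 = 729.28

729.28 picomoles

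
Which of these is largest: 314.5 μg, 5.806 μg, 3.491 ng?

314.5 μg = 0.0003145 g
5.806 μg = 0.000005806 g
3.491 ng = 0.000000003491 g

314.5 μg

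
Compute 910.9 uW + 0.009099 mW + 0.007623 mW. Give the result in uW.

In uW:
  910.9 uW → 910.9
  0.009099 mW = 0.009099e3 uW = 9.099
  0.007623 mW = 0.007623e3 uW = 7.623
Sum: 910.9 + 9.099 + 7.623 = 927.622

927.622 uW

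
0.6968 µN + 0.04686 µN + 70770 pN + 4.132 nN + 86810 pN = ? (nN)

In nN:
  0.6968 µN = 0.6968e3 nN = 696.8
  0.04686 µN = 0.04686e3 nN = 46.86
  70770 pN = 70770e-3 nN = 70.77
  4.132 nN → 4.132
  86810 pN = 86810e-3 nN = 86.81
Sum: 696.8 + 46.86 + 70.77 + 4.132 + 86.81 = 905.372

905.372 nN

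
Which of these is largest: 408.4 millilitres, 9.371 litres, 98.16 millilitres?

9.371 litres

408.4 millilitres = 0.4084 litres
9.371 litres = 9.371 litres
98.16 millilitres = 0.09816 litres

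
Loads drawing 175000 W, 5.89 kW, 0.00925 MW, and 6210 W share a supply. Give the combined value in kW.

In kW:
  175000 W = 175000 × 10⁻³ kW = 175
  5.89 kW → 5.89
  0.00925 MW = 0.00925 × 10³ kW = 9.25
  6210 W = 6210 × 10⁻³ kW = 6.21
Sum: 175 + 5.89 + 9.25 + 6.21 = 196.35

196.35 kW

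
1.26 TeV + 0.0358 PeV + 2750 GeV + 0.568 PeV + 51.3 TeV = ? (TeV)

In TeV:
  1.26 TeV → 1.26
  0.0358 PeV = 0.0358 × 10³ TeV = 35.8
  2750 GeV = 2750 × 10⁻³ TeV = 2.75
  0.568 PeV = 0.568 × 10³ TeV = 568
  51.3 TeV → 51.3
Sum: 1.26 + 35.8 + 2.75 + 568 + 51.3 = 659.11

659.11 TeV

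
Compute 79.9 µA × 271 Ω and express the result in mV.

79.9e-6 × 271 = 21652.9e-6 V

21.6529 mV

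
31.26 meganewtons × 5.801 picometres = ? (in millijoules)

31.26 × 10⁶ × 5.801 × 10⁻¹² = 181.33926 × 10⁻⁶ J

0.18133926 millijoules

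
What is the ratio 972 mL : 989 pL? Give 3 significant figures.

983000000

(972 × 10⁻³) / (989 × 10⁻¹²) = 0.9828 × 10⁹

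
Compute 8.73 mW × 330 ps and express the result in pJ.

8.73 × 10⁻³ × 330 × 10⁻¹² = 2880.9 × 10⁻¹⁵ J

2.8809 pJ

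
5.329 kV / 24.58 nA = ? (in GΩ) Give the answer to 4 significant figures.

216.8 GΩ

(5.329 × 10^3) / (24.58 × 10^-9) = 0.216802 × 10^12 Ω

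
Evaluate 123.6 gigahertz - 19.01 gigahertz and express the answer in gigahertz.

In gigahertz:
  123.6 gigahertz → 123.6
  19.01 gigahertz → 19.01
Difference: 123.6 - 19.01 = 104.59

104.59 gigahertz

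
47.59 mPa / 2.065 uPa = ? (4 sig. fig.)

23050

(47.59 × 10⁻³) / (2.065 × 10⁻⁶) = 23.046 × 10³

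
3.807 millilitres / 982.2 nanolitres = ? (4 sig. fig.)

(3.807e-3) / (982.2e-9) = 0.003876e6

3876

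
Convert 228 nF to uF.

nano = 10⁻⁹, micro = 10⁻⁶; factor is 10⁻³.
228 × 10⁻³ = 0.228

0.228 uF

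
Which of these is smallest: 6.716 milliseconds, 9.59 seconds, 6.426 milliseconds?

6.426 milliseconds

6.716 milliseconds = 0.006716 seconds
9.59 seconds = 9.59 seconds
6.426 milliseconds = 0.006426 seconds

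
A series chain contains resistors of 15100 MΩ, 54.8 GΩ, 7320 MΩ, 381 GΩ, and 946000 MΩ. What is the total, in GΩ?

1404.22 GΩ

In GΩ:
  15100 MΩ = 15100e-3 GΩ = 15.1
  54.8 GΩ → 54.8
  7320 MΩ = 7320e-3 GΩ = 7.32
  381 GΩ → 381
  946000 MΩ = 946000e-3 GΩ = 946
Sum: 15.1 + 54.8 + 7.32 + 381 + 946 = 1404.22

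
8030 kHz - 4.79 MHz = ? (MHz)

3.24 MHz

In MHz:
  8030 kHz = 8030 × 10⁻³ MHz = 8.03
  4.79 MHz → 4.79
Difference: 8.03 - 4.79 = 3.24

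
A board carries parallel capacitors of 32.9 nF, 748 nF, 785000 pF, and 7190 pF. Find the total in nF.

In nF:
  32.9 nF → 32.9
  748 nF → 748
  785000 pF = 785000 × 10⁻³ nF = 785
  7190 pF = 7190 × 10⁻³ nF = 7.19
Sum: 32.9 + 748 + 785 + 7.19 = 1573.09

1573.09 nF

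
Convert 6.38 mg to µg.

milli = 10⁻³, micro = 10⁻⁶; factor is 10³.
6.38 × 10³ = 6380

6380 µg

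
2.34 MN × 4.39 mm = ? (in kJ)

2.34 × 10⁶ × 4.39 × 10⁻³ = 10.2726 × 10³ J

10.2726 kJ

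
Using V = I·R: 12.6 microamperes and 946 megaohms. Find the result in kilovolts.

11.9196 kilovolts

12.6e-6 × 946e6 = 11919.6 V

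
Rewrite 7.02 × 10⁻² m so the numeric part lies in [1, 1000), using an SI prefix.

= 70.2 × 10⁻³ m; 10⁻³ is milli.

70.2 mm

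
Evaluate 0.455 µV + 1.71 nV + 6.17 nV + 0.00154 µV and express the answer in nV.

In nV:
  0.455 µV = 0.455e3 nV = 455
  1.71 nV → 1.71
  6.17 nV → 6.17
  0.00154 µV = 0.00154e3 nV = 1.54
Sum: 455 + 1.71 + 6.17 + 1.54 = 464.42

464.42 nV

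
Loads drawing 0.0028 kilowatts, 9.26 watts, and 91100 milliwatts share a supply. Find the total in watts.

In watts:
  0.0028 kilowatts = 0.0028e3 watts = 2.8
  9.26 watts → 9.26
  91100 milliwatts = 91100e-3 watts = 91.1
Sum: 2.8 + 9.26 + 91.1 = 103.16

103.16 watts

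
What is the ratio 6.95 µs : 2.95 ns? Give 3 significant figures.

(6.95 × 10⁻⁶) / (2.95 × 10⁻⁹) = 2.356 × 10³

2360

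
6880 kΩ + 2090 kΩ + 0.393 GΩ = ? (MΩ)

401.97 MΩ

In MΩ:
  6880 kΩ = 6880 × 10⁻³ MΩ = 6.88
  2090 kΩ = 2090 × 10⁻³ MΩ = 2.09
  0.393 GΩ = 0.393 × 10³ MΩ = 393
Sum: 6.88 + 2.09 + 393 = 401.97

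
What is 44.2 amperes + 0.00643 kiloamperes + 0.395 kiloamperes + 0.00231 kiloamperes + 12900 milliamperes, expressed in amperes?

460.84 amperes

In amperes:
  44.2 amperes → 44.2
  0.00643 kiloamperes = 0.00643 × 10³ amperes = 6.43
  0.395 kiloamperes = 0.395 × 10³ amperes = 395
  0.00231 kiloamperes = 0.00231 × 10³ amperes = 2.31
  12900 milliamperes = 12900 × 10⁻³ amperes = 12.9
Sum: 44.2 + 6.43 + 395 + 2.31 + 12.9 = 460.84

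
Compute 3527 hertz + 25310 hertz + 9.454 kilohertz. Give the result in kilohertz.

In kilohertz:
  3527 hertz = 3527e-3 kilohertz = 3.527
  25310 hertz = 25310e-3 kilohertz = 25.31
  9.454 kilohertz → 9.454
Sum: 3.527 + 25.31 + 9.454 = 38.291

38.291 kilohertz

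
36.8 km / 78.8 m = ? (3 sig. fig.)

(36.8 × 10^3) / (78.8) = 0.467 × 10^3

467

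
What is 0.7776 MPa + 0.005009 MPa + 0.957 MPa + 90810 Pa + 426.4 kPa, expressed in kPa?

In kPa:
  0.7776 MPa = 0.7776 × 10³ kPa = 777.6
  0.005009 MPa = 0.005009 × 10³ kPa = 5.009
  0.957 MPa = 0.957 × 10³ kPa = 957
  90810 Pa = 90810 × 10⁻³ kPa = 90.81
  426.4 kPa → 426.4
Sum: 777.6 + 5.009 + 957 + 90.81 + 426.4 = 2256.819

2256.819 kPa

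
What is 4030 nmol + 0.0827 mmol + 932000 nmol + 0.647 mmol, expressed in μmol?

In μmol:
  4030 nmol = 4030e-3 μmol = 4.03
  0.0827 mmol = 0.0827e3 μmol = 82.7
  932000 nmol = 932000e-3 μmol = 932
  0.647 mmol = 0.647e3 μmol = 647
Sum: 4.03 + 82.7 + 932 + 647 = 1665.73

1665.73 μmol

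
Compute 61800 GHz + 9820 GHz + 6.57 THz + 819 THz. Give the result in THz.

In THz:
  61800 GHz = 61800e-3 THz = 61.8
  9820 GHz = 9820e-3 THz = 9.82
  6.57 THz → 6.57
  819 THz → 819
Sum: 61.8 + 9.82 + 6.57 + 819 = 897.19

897.19 THz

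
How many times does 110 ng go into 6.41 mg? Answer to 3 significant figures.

58300

(6.41 × 10⁻³) / (110 × 10⁻⁹) = 0.05827 × 10⁶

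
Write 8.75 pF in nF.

pico = 10⁻¹², nano = 10⁻⁹; factor is 10⁻³.
8.75 × 10⁻³ = 0.00875

0.00875 nF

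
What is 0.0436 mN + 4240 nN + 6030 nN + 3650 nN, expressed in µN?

In µN:
  0.0436 mN = 0.0436 × 10³ µN = 43.6
  4240 nN = 4240 × 10⁻³ µN = 4.24
  6030 nN = 6030 × 10⁻³ µN = 6.03
  3650 nN = 3650 × 10⁻³ µN = 3.65
Sum: 43.6 + 4.24 + 6.03 + 3.65 = 57.52

57.52 µN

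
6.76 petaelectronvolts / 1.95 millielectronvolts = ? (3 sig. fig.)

3470000000000000000

(6.76 × 10¹⁵) / (1.95 × 10⁻³) = 3.467 × 10¹⁸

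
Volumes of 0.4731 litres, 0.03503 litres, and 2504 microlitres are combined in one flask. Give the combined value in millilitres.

510.634 millilitres

In millilitres:
  0.4731 litres = 0.4731 × 10³ millilitres = 473.1
  0.03503 litres = 0.03503 × 10³ millilitres = 35.03
  2504 microlitres = 2504 × 10⁻³ millilitres = 2.504
Sum: 473.1 + 35.03 + 2.504 = 510.634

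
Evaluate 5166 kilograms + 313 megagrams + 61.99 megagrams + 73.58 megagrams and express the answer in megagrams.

453.736 megagrams

In megagrams:
  5166 kilograms = 5166 × 10⁻³ megagrams = 5.166
  313 megagrams → 313
  61.99 megagrams → 61.99
  73.58 megagrams → 73.58
Sum: 5.166 + 313 + 61.99 + 73.58 = 453.736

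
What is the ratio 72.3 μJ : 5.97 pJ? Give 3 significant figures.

(72.3e-6) / (5.97e-12) = 12.11e6

12100000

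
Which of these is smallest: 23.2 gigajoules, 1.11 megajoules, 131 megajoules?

23.2 gigajoules = 23200000000 joules
1.11 megajoules = 1110000 joules
131 megajoules = 131000000 joules

1.11 megajoules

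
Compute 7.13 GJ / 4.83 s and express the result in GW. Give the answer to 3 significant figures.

(7.13 × 10^9) / (4.83) = 1.4762 × 10^9 W

1.48 GW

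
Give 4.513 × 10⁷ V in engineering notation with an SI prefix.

= 45.13 × 10⁶ V; 10⁶ is mega.

45.13 MV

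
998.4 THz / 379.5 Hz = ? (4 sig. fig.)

(998.4 × 10¹²) / (379.5) = 2.6308 × 10¹²

2631000000000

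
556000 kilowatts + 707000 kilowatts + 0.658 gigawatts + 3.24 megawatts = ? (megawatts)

1924.24 megawatts

In megawatts:
  556000 kilowatts = 556000 × 10⁻³ megawatts = 556
  707000 kilowatts = 707000 × 10⁻³ megawatts = 707
  0.658 gigawatts = 0.658 × 10³ megawatts = 658
  3.24 megawatts → 3.24
Sum: 556 + 707 + 658 + 3.24 = 1924.24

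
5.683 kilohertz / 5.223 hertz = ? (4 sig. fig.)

1088

(5.683e3) / (5.223) = 1.0881e3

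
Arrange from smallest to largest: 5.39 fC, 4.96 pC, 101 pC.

5.39 fC < 4.96 pC < 101 pC

5.39 fC = 0.00000000000000539 C
4.96 pC = 0.00000000000496 C
101 pC = 0.000000000101 C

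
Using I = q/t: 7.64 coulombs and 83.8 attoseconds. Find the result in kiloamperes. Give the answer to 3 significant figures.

(7.64) / (83.8 × 10⁻¹⁸) = 0.091169 × 10¹⁸ A

91200000000000 kiloamperes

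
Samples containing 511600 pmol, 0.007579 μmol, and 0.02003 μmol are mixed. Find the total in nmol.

539.209 nmol

In nmol:
  511600 pmol = 511600 × 10^-3 nmol = 511.6
  0.007579 μmol = 0.007579 × 10^3 nmol = 7.579
  0.02003 μmol = 0.02003 × 10^3 nmol = 20.03
Sum: 511.6 + 7.579 + 20.03 = 539.209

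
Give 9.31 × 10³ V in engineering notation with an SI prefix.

= 9.31 × 10³ V; 10³ is kilo.

9.31 kV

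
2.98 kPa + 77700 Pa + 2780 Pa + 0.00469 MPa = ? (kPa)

88.15 kPa

In kPa:
  2.98 kPa → 2.98
  77700 Pa = 77700e-3 kPa = 77.7
  2780 Pa = 2780e-3 kPa = 2.78
  0.00469 MPa = 0.00469e3 kPa = 4.69
Sum: 2.98 + 77.7 + 2.78 + 4.69 = 88.15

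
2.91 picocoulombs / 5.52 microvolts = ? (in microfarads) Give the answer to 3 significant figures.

0.527 microfarads

(2.91 × 10⁻¹²) / (5.52 × 10⁻⁶) = 0.52717 × 10⁻⁶ F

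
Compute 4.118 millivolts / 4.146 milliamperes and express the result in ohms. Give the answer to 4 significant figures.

(4.118e-3) / (4.146e-3) = 0.993247 Ω

0.9932 ohms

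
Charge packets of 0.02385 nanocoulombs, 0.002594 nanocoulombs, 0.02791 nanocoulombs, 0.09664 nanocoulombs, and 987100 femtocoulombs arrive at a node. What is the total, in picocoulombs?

In picocoulombs:
  0.02385 nanocoulombs = 0.02385 × 10³ picocoulombs = 23.85
  0.002594 nanocoulombs = 0.002594 × 10³ picocoulombs = 2.594
  0.02791 nanocoulombs = 0.02791 × 10³ picocoulombs = 27.91
  0.09664 nanocoulombs = 0.09664 × 10³ picocoulombs = 96.64
  987100 femtocoulombs = 987100 × 10⁻³ picocoulombs = 987.1
Sum: 23.85 + 2.594 + 27.91 + 96.64 + 987.1 = 1138.094

1138.094 picocoulombs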